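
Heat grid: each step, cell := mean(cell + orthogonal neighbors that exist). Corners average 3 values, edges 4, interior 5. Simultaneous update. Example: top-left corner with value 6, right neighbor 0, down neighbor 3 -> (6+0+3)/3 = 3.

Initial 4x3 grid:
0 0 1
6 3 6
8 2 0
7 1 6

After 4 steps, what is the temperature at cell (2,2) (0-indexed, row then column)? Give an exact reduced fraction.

Answer: 339727/108000

Derivation:
Step 1: cell (2,2) = 7/2
Step 2: cell (2,2) = 167/60
Step 3: cell (2,2) = 2899/900
Step 4: cell (2,2) = 339727/108000
Full grid after step 4:
  7693/2700 574199/216000 78841/32400
  123019/36000 134963/45000 305557/108000
  422227/108000 163363/45000 339727/108000
  68423/16200 815089/216000 112321/32400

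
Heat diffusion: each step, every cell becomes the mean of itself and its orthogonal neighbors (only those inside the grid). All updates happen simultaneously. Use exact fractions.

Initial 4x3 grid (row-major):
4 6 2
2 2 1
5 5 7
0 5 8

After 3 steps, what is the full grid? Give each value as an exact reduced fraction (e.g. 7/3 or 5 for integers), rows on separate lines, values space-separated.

Answer: 2489/720 549/160 2449/720
1691/480 181/50 1831/480
5299/1440 421/100 6539/1440
8663/2160 2167/480 10963/2160

Derivation:
After step 1:
  4 7/2 3
  13/4 16/5 3
  3 24/5 21/4
  10/3 9/2 20/3
After step 2:
  43/12 137/40 19/6
  269/80 71/20 289/80
  863/240 83/20 1183/240
  65/18 193/40 197/36
After step 3:
  2489/720 549/160 2449/720
  1691/480 181/50 1831/480
  5299/1440 421/100 6539/1440
  8663/2160 2167/480 10963/2160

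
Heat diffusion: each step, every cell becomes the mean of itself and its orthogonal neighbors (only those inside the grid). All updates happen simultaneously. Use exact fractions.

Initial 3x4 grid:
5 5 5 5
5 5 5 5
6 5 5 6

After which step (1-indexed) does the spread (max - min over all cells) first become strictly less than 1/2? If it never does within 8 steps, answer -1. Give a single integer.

Step 1: max=16/3, min=5, spread=1/3
  -> spread < 1/2 first at step 1
Step 2: max=95/18, min=5, spread=5/18
Step 3: max=2251/432, min=1211/240, spread=89/540
Step 4: max=134447/25920, min=18251/3600, spread=15199/129600
Step 5: max=8037313/1555200, min=61063/12000, spread=617741/7776000
Step 6: max=200521393/38880000, min=66107131/12960000, spread=55/972
Step 7: max=12014243387/2332800000, min=3973193629/777600000, spread=7573/186624
Step 8: max=720092778133/139968000000, min=79557739237/15552000000, spread=32585/1119744

Answer: 1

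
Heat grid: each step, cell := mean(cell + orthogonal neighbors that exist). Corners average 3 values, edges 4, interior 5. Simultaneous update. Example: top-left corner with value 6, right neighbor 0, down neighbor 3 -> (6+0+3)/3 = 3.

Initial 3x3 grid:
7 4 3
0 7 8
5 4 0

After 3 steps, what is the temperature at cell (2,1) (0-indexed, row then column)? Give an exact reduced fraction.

Step 1: cell (2,1) = 4
Step 2: cell (2,1) = 39/10
Step 3: cell (2,1) = 4981/1200
Full grid after step 3:
  1187/270 67397/14400 3377/720
  61547/14400 13007/3000 10937/2400
  2837/720 4981/1200 1511/360

Answer: 4981/1200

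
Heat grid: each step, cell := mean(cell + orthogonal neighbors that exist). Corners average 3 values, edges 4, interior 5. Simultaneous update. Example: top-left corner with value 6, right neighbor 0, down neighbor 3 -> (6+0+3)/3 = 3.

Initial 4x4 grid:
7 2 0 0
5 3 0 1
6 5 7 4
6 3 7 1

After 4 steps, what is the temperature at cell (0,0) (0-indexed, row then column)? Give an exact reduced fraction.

Step 1: cell (0,0) = 14/3
Step 2: cell (0,0) = 155/36
Step 3: cell (0,0) = 1685/432
Step 4: cell (0,0) = 49199/12960
Full grid after step 4:
  49199/12960 167233/54000 119201/54000 13921/8100
  908677/216000 653029/180000 124079/45000 123581/54000
  67883/14400 25813/6000 73237/20000 19313/6000
  17803/3600 22417/4800 302671/72000 82417/21600

Answer: 49199/12960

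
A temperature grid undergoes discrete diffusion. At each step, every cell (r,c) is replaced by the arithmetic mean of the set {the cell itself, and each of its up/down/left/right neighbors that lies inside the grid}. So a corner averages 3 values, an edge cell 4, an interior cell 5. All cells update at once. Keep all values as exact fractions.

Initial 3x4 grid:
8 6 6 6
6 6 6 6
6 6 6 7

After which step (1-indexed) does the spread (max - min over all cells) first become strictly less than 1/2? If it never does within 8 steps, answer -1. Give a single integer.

Step 1: max=20/3, min=6, spread=2/3
Step 2: max=59/9, min=97/16, spread=71/144
  -> spread < 1/2 first at step 2
Step 3: max=689/108, min=881/144, spread=113/432
Step 4: max=81977/12960, min=17683/2880, spread=4807/25920
Step 5: max=4883281/777600, min=63787853/10368000, spread=3967681/31104000
Step 6: max=291977639/46656000, min=574437923/93312000, spread=1903471/18662400
Step 7: max=17472160921/2799360000, min=34493356417/5598720000, spread=18038617/223948800
Step 8: max=1046622142739/167961600000, min=2071144822403/335923200000, spread=883978523/13436928000

Answer: 2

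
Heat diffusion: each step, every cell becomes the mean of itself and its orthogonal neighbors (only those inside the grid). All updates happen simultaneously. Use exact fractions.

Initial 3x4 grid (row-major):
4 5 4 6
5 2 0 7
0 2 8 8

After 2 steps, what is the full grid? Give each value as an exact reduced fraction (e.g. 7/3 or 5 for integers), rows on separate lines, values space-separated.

Answer: 67/18 449/120 521/120 44/9
251/80 33/10 41/10 1367/240
97/36 379/120 581/120 209/36

Derivation:
After step 1:
  14/3 15/4 15/4 17/3
  11/4 14/5 21/5 21/4
  7/3 3 9/2 23/3
After step 2:
  67/18 449/120 521/120 44/9
  251/80 33/10 41/10 1367/240
  97/36 379/120 581/120 209/36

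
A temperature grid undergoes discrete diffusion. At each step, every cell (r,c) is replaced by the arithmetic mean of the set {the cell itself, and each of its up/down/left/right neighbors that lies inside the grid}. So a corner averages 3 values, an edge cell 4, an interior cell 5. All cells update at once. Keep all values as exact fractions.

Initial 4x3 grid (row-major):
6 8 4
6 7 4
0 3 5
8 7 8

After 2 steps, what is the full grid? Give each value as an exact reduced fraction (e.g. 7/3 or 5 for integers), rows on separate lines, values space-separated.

Answer: 53/9 477/80 199/36
319/60 26/5 157/30
23/5 103/20 79/15
21/4 677/120 109/18

Derivation:
After step 1:
  20/3 25/4 16/3
  19/4 28/5 5
  17/4 22/5 5
  5 13/2 20/3
After step 2:
  53/9 477/80 199/36
  319/60 26/5 157/30
  23/5 103/20 79/15
  21/4 677/120 109/18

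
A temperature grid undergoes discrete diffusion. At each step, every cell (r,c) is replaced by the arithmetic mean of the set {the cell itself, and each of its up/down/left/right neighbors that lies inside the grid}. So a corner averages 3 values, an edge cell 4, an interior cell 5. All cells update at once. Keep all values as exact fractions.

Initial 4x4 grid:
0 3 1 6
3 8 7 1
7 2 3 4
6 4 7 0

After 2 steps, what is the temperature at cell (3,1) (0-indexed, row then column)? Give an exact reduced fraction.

Answer: 1123/240

Derivation:
Step 1: cell (3,1) = 19/4
Step 2: cell (3,1) = 1123/240
Full grid after step 2:
  19/6 277/80 167/48 137/36
  39/10 209/50 439/100 79/24
  73/15 93/20 189/50 443/120
  179/36 1123/240 991/240 55/18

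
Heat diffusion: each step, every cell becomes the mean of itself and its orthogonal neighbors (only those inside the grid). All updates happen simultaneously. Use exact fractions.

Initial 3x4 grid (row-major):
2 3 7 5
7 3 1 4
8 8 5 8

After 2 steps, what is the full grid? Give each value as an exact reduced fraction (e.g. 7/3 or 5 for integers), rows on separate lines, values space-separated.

After step 1:
  4 15/4 4 16/3
  5 22/5 4 9/2
  23/3 6 11/2 17/3
After step 2:
  17/4 323/80 205/48 83/18
  79/15 463/100 112/25 39/8
  56/9 707/120 127/24 47/9

Answer: 17/4 323/80 205/48 83/18
79/15 463/100 112/25 39/8
56/9 707/120 127/24 47/9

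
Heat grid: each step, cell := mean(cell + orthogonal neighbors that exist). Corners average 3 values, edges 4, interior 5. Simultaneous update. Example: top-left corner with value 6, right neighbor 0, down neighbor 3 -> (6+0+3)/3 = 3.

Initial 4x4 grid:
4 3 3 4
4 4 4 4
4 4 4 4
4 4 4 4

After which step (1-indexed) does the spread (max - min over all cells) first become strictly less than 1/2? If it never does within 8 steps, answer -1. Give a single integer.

Step 1: max=4, min=7/2, spread=1/2
Step 2: max=4, min=217/60, spread=23/60
  -> spread < 1/2 first at step 2
Step 3: max=4, min=6649/1800, spread=551/1800
Step 4: max=896/225, min=40337/10800, spread=2671/10800
Step 5: max=357257/90000, min=6097573/1620000, spread=333053/1620000
Step 6: max=534227/135000, min=183926257/48600000, spread=8395463/48600000
Step 7: max=106526993/27000000, min=5541012049/1458000000, spread=211445573/1458000000
Step 8: max=4780923853/1215000000, min=6671251453/1749600000, spread=5331972383/43740000000

Answer: 2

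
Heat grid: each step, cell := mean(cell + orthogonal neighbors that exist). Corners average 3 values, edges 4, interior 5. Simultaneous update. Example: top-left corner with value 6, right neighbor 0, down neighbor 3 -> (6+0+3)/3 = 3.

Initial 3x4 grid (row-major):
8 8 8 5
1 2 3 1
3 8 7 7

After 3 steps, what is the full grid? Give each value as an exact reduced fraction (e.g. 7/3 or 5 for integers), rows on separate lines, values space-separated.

After step 1:
  17/3 13/2 6 14/3
  7/2 22/5 21/5 4
  4 5 25/4 5
After step 2:
  47/9 677/120 641/120 44/9
  527/120 118/25 497/100 67/15
  25/6 393/80 409/80 61/12
After step 3:
  1373/270 18833/3600 9379/1800 5291/1080
  33301/7200 29563/6000 29533/6000 4367/900
  3233/720 11347/2400 12047/2400 391/80

Answer: 1373/270 18833/3600 9379/1800 5291/1080
33301/7200 29563/6000 29533/6000 4367/900
3233/720 11347/2400 12047/2400 391/80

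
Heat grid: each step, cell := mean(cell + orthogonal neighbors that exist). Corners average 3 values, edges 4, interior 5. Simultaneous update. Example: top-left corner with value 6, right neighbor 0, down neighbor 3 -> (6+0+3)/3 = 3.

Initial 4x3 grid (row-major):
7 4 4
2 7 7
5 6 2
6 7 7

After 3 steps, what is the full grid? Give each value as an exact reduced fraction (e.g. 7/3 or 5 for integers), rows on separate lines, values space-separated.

After step 1:
  13/3 11/2 5
  21/4 26/5 5
  19/4 27/5 11/2
  6 13/2 16/3
After step 2:
  181/36 601/120 31/6
  293/60 527/100 207/40
  107/20 547/100 637/120
  23/4 697/120 52/9
After step 3:
  5371/1080 36851/7200 307/60
  9239/1800 3871/750 523/100
  1609/300 4081/750 9779/1800
  2029/360 41051/7200 3041/540

Answer: 5371/1080 36851/7200 307/60
9239/1800 3871/750 523/100
1609/300 4081/750 9779/1800
2029/360 41051/7200 3041/540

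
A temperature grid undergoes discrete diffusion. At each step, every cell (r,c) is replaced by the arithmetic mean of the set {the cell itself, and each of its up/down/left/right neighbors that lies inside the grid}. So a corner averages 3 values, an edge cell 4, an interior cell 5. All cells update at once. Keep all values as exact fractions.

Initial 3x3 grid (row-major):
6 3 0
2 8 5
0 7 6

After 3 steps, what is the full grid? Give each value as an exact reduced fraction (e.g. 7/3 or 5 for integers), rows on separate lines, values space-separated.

After step 1:
  11/3 17/4 8/3
  4 5 19/4
  3 21/4 6
After step 2:
  143/36 187/48 35/9
  47/12 93/20 221/48
  49/12 77/16 16/3
After step 3:
  1697/432 11813/2880 223/54
  187/45 5251/1200 13303/2880
  205/48 4531/960 59/12

Answer: 1697/432 11813/2880 223/54
187/45 5251/1200 13303/2880
205/48 4531/960 59/12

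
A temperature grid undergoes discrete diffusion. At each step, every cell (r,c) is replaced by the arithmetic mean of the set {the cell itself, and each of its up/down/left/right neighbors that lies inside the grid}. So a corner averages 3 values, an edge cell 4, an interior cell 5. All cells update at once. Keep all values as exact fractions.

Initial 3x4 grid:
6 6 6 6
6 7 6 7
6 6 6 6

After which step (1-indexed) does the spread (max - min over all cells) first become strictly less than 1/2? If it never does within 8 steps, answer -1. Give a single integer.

Step 1: max=32/5, min=6, spread=2/5
  -> spread < 1/2 first at step 1
Step 2: max=1519/240, min=489/80, spread=13/60
Step 3: max=6757/1080, min=2207/360, spread=17/135
Step 4: max=5397223/864000, min=1770881/288000, spread=4229/43200
Step 5: max=48440693/7776000, min=15970771/2592000, spread=26419/388800
Step 6: max=19360152223/3110400000, min=6394360841/1036800000, spread=1770697/31104000
Step 7: max=174035900393/27993600000, min=57613861231/9331200000, spread=11943167/279936000
Step 8: max=69582213278263/11197440000000, min=23056413695921/3732480000000, spread=825944381/22394880000

Answer: 1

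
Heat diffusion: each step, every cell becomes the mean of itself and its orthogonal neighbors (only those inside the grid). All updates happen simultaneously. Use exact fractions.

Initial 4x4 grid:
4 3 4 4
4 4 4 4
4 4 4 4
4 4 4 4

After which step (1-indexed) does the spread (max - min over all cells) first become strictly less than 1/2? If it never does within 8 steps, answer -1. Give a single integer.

Answer: 1

Derivation:
Step 1: max=4, min=11/3, spread=1/3
  -> spread < 1/2 first at step 1
Step 2: max=4, min=449/120, spread=31/120
Step 3: max=4, min=4109/1080, spread=211/1080
Step 4: max=4, min=415157/108000, spread=16843/108000
Step 5: max=35921/9000, min=3749357/972000, spread=130111/972000
Step 6: max=2152841/540000, min=112997633/29160000, spread=3255781/29160000
Step 7: max=2148893/540000, min=3398846309/874800000, spread=82360351/874800000
Step 8: max=386293559/97200000, min=102224683109/26244000000, spread=2074577821/26244000000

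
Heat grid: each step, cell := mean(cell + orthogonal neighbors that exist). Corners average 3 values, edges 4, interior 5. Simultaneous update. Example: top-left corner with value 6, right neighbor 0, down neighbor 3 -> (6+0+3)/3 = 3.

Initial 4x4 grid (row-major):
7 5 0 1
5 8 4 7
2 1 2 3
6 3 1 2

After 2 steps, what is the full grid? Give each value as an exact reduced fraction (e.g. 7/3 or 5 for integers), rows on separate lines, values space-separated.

After step 1:
  17/3 5 5/2 8/3
  11/2 23/5 21/5 15/4
  7/2 16/5 11/5 7/2
  11/3 11/4 2 2
After step 2:
  97/18 533/120 431/120 107/36
  289/60 9/2 69/20 847/240
  119/30 13/4 151/50 229/80
  119/36 697/240 179/80 5/2

Answer: 97/18 533/120 431/120 107/36
289/60 9/2 69/20 847/240
119/30 13/4 151/50 229/80
119/36 697/240 179/80 5/2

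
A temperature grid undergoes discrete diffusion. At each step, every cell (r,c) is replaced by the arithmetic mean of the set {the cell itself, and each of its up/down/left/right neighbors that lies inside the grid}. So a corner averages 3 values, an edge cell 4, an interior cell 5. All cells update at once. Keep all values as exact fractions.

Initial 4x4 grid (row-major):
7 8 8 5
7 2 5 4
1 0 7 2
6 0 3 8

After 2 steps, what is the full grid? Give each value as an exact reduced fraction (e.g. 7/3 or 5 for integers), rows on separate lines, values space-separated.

After step 1:
  22/3 25/4 13/2 17/3
  17/4 22/5 26/5 4
  7/2 2 17/5 21/4
  7/3 9/4 9/2 13/3
After step 2:
  107/18 1469/240 1417/240 97/18
  1169/240 221/50 47/10 1207/240
  145/48 311/100 407/100 1019/240
  97/36 133/48 869/240 169/36

Answer: 107/18 1469/240 1417/240 97/18
1169/240 221/50 47/10 1207/240
145/48 311/100 407/100 1019/240
97/36 133/48 869/240 169/36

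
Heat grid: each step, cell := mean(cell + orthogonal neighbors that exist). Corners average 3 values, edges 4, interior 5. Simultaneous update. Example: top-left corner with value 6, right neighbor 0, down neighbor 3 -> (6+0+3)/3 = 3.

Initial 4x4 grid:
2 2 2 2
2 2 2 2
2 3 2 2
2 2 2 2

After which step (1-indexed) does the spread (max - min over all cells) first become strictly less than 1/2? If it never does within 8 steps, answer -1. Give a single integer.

Answer: 1

Derivation:
Step 1: max=9/4, min=2, spread=1/4
  -> spread < 1/2 first at step 1
Step 2: max=111/50, min=2, spread=11/50
Step 3: max=5167/2400, min=2, spread=367/2400
Step 4: max=23171/10800, min=1213/600, spread=1337/10800
Step 5: max=689669/324000, min=36469/18000, spread=33227/324000
Step 6: max=20654327/9720000, min=220049/108000, spread=849917/9720000
Step 7: max=616914347/291600000, min=3308533/1620000, spread=21378407/291600000
Step 8: max=18462462371/8748000000, min=995688343/486000000, spread=540072197/8748000000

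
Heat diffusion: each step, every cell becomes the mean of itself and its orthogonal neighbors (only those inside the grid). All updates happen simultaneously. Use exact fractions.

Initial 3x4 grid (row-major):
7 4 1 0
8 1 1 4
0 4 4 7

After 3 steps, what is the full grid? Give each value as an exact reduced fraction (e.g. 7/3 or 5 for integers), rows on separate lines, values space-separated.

After step 1:
  19/3 13/4 3/2 5/3
  4 18/5 11/5 3
  4 9/4 4 5
After step 2:
  163/36 881/240 517/240 37/18
  269/60 153/50 143/50 89/30
  41/12 277/80 269/80 4
After step 3:
  9131/2160 24143/7200 19333/7200 5167/2160
  13939/3600 5261/1500 4321/1500 5347/1800
  303/80 7981/2400 2737/800 2479/720

Answer: 9131/2160 24143/7200 19333/7200 5167/2160
13939/3600 5261/1500 4321/1500 5347/1800
303/80 7981/2400 2737/800 2479/720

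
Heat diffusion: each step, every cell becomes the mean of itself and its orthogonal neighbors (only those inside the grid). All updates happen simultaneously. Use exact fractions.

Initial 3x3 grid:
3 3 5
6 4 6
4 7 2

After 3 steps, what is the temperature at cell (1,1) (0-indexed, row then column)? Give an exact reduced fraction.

Step 1: cell (1,1) = 26/5
Step 2: cell (1,1) = 217/50
Step 3: cell (1,1) = 13999/3000
Full grid after step 3:
  791/180 61079/14400 2413/540
  64229/14400 13999/3000 64229/14400
  5231/1080 66929/14400 1717/360

Answer: 13999/3000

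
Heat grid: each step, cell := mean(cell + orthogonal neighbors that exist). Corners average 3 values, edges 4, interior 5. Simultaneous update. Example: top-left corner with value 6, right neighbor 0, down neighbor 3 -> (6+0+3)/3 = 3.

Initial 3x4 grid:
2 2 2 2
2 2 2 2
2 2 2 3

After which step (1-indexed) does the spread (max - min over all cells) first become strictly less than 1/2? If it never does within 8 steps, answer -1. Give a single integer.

Step 1: max=7/3, min=2, spread=1/3
  -> spread < 1/2 first at step 1
Step 2: max=41/18, min=2, spread=5/18
Step 3: max=473/216, min=2, spread=41/216
Step 4: max=56057/25920, min=2, spread=4217/25920
Step 5: max=3319549/1555200, min=14479/7200, spread=38417/311040
Step 6: max=197824211/93312000, min=290597/144000, spread=1903471/18662400
Step 7: max=11798429089/5598720000, min=8755759/4320000, spread=18038617/223948800
Step 8: max=705114582851/335923200000, min=790526759/388800000, spread=883978523/13436928000

Answer: 1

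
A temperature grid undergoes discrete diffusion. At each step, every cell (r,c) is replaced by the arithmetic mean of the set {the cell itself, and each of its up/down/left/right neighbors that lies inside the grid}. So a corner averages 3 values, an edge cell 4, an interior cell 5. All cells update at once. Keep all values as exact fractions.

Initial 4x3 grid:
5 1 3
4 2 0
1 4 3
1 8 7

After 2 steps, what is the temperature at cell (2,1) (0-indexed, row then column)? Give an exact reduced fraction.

Answer: 84/25

Derivation:
Step 1: cell (2,1) = 18/5
Step 2: cell (2,1) = 84/25
Full grid after step 2:
  109/36 577/240 73/36
  331/120 271/100 271/120
  373/120 84/25 151/40
  65/18 269/60 29/6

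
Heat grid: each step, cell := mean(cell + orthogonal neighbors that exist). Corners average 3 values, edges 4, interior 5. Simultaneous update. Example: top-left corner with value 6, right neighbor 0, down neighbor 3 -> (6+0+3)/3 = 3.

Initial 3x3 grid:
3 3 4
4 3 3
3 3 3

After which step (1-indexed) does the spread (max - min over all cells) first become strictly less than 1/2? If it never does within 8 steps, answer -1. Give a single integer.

Answer: 1

Derivation:
Step 1: max=10/3, min=3, spread=1/3
  -> spread < 1/2 first at step 1
Step 2: max=787/240, min=37/12, spread=47/240
Step 3: max=3541/1080, min=251/80, spread=61/432
Step 4: max=211037/64800, min=136433/43200, spread=511/5184
Step 5: max=12623089/3888000, min=8235851/2592000, spread=4309/62208
Step 6: max=754823633/233280000, min=165218099/51840000, spread=36295/746496
Step 7: max=45199443901/13996800000, min=29814449059/9331200000, spread=305773/8957952
Step 8: max=2707521511397/839808000000, min=1791597929473/559872000000, spread=2575951/107495424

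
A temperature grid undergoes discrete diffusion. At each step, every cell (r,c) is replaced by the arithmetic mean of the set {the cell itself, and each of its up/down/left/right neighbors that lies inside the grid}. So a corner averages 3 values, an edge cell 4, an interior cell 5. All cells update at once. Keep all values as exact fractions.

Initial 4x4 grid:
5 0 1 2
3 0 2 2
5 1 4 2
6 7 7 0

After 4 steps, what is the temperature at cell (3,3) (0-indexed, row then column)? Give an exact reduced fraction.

Answer: 69163/21600

Derivation:
Step 1: cell (3,3) = 3
Step 2: cell (3,3) = 19/6
Step 3: cell (3,3) = 2329/720
Step 4: cell (3,3) = 69163/21600
Full grid after step 4:
  154189/64800 448909/216000 80489/43200 115717/64800
  305777/108000 92327/36000 399547/180000 45457/21600
  133151/36000 202717/60000 35809/12000 97339/36000
  30497/7200 96809/24000 255643/72000 69163/21600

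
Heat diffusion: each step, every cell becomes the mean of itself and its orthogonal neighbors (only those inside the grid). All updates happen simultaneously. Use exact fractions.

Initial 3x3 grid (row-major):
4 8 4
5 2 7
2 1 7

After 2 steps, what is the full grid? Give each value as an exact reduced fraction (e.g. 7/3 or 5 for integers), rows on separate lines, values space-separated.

Answer: 161/36 211/40 95/18
971/240 407/100 157/30
107/36 229/60 13/3

Derivation:
After step 1:
  17/3 9/2 19/3
  13/4 23/5 5
  8/3 3 5
After step 2:
  161/36 211/40 95/18
  971/240 407/100 157/30
  107/36 229/60 13/3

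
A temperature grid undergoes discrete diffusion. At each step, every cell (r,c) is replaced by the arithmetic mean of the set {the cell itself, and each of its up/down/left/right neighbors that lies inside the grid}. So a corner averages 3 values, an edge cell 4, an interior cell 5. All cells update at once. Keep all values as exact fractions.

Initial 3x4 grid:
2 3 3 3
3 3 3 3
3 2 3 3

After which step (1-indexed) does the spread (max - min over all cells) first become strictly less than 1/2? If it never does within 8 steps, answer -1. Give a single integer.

Step 1: max=3, min=8/3, spread=1/3
  -> spread < 1/2 first at step 1
Step 2: max=3, min=653/240, spread=67/240
Step 3: max=143/48, min=5893/2160, spread=271/1080
Step 4: max=7079/2400, min=356801/129600, spread=5093/25920
Step 5: max=633389/216000, min=21516499/7776000, spread=257101/1555200
Step 6: max=18892033/6480000, min=1298026001/466560000, spread=497603/3732480
Step 7: max=188153887/64800000, min=78186762859/27993600000, spread=123828653/1119744000
Step 8: max=16873704587/5832000000, min=4707706115681/1679616000000, spread=1215366443/13436928000

Answer: 1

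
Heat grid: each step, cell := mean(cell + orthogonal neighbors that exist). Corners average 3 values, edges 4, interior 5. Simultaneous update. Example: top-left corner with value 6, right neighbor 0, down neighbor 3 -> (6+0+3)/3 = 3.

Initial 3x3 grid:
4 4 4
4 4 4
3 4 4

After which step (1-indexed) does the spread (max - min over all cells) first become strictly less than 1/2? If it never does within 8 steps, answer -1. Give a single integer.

Step 1: max=4, min=11/3, spread=1/3
  -> spread < 1/2 first at step 1
Step 2: max=4, min=67/18, spread=5/18
Step 3: max=4, min=823/216, spread=41/216
Step 4: max=1429/360, min=49709/12960, spread=347/2592
Step 5: max=14243/3600, min=3003463/777600, spread=2921/31104
Step 6: max=1702517/432000, min=180795461/46656000, spread=24611/373248
Step 7: max=38223259/9720000, min=10878717967/2799360000, spread=207329/4478976
Step 8: max=2034798401/518400000, min=653816447549/167961600000, spread=1746635/53747712

Answer: 1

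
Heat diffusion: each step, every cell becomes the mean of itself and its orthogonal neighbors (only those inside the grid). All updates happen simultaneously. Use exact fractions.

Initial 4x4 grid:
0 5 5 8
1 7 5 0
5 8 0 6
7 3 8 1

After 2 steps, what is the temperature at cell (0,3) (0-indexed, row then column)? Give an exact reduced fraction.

Answer: 89/18

Derivation:
Step 1: cell (0,3) = 13/3
Step 2: cell (0,3) = 89/18
Full grid after step 2:
  19/6 43/10 133/30 89/18
  157/40 207/50 49/10 427/120
  181/40 539/100 363/100 169/40
  67/12 191/40 199/40 13/4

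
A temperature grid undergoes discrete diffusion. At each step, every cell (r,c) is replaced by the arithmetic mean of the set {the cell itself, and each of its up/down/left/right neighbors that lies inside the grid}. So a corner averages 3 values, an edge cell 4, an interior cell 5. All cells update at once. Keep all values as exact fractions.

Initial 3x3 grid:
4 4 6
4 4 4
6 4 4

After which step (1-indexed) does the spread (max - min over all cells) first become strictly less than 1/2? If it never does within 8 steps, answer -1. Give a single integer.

Answer: 2

Derivation:
Step 1: max=14/3, min=4, spread=2/3
Step 2: max=41/9, min=103/24, spread=19/72
  -> spread < 1/2 first at step 2
Step 3: max=6329/1440, min=155/36, spread=43/480
Step 4: max=28447/6480, min=375703/86400, spread=10771/259200
Step 5: max=22657241/5184000, min=564283/129600, spread=85921/5184000
Step 6: max=101892703/23328000, min=1356243127/311040000, spread=6978739/933120000
Step 7: max=81464400569/18662400000, min=8479255007/1944000000, spread=317762509/93312000000
Step 8: max=509073062929/116640000000, min=4885356105943/1119744000000, spread=8726490877/5598720000000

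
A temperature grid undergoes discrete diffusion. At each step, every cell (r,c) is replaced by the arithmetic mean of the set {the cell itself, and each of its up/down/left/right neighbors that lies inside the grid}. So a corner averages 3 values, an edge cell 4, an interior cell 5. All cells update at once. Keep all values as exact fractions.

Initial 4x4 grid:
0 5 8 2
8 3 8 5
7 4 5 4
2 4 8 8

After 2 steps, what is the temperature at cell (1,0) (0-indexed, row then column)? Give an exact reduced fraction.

Step 1: cell (1,0) = 9/2
Step 2: cell (1,0) = 1181/240
Full grid after step 2:
  77/18 1181/240 411/80 31/6
  1181/240 49/10 277/50 421/80
  1121/240 103/20 559/100 1363/240
  169/36 1181/240 1393/240 221/36

Answer: 1181/240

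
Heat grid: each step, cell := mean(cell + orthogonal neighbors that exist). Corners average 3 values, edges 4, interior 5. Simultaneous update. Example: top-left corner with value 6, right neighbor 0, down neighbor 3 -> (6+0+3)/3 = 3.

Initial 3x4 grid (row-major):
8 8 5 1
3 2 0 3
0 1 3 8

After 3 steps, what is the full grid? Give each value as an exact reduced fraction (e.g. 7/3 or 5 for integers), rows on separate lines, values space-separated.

Answer: 4729/1080 29879/7200 2891/800 2447/720
49493/14400 4903/1500 19357/6000 11717/3600
5483/2160 9277/3600 1309/450 3533/1080

Derivation:
After step 1:
  19/3 23/4 7/2 3
  13/4 14/5 13/5 3
  4/3 3/2 3 14/3
After step 2:
  46/9 1103/240 297/80 19/6
  823/240 159/50 149/50 199/60
  73/36 259/120 353/120 32/9
After step 3:
  4729/1080 29879/7200 2891/800 2447/720
  49493/14400 4903/1500 19357/6000 11717/3600
  5483/2160 9277/3600 1309/450 3533/1080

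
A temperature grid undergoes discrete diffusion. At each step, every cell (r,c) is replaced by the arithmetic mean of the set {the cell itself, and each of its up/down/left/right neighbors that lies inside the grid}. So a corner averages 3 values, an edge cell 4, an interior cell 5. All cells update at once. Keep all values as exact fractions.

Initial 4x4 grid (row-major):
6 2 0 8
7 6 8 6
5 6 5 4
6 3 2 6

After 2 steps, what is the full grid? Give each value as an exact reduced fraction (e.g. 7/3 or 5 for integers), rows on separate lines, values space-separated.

After step 1:
  5 7/2 9/2 14/3
  6 29/5 5 13/2
  6 5 5 21/4
  14/3 17/4 4 4
After step 2:
  29/6 47/10 53/12 47/9
  57/10 253/50 134/25 257/48
  65/12 521/100 97/20 83/16
  179/36 215/48 69/16 53/12

Answer: 29/6 47/10 53/12 47/9
57/10 253/50 134/25 257/48
65/12 521/100 97/20 83/16
179/36 215/48 69/16 53/12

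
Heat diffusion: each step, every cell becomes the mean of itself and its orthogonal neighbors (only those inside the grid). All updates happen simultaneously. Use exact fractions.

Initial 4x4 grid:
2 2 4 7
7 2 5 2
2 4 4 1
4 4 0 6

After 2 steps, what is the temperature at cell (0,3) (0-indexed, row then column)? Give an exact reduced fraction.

Step 1: cell (0,3) = 13/3
Step 2: cell (0,3) = 151/36
Full grid after step 2:
  113/36 11/3 221/60 151/36
  91/24 327/100 369/100 221/60
  421/120 69/20 323/100 91/30
  127/36 391/120 349/120 109/36

Answer: 151/36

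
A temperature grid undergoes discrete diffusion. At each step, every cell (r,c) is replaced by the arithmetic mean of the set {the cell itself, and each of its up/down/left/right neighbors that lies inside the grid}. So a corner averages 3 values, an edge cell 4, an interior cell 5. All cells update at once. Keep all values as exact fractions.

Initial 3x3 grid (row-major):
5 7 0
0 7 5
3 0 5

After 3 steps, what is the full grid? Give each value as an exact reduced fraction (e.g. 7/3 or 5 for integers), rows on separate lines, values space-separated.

After step 1:
  4 19/4 4
  15/4 19/5 17/4
  1 15/4 10/3
After step 2:
  25/6 331/80 13/3
  251/80 203/50 923/240
  17/6 713/240 34/9
After step 3:
  1373/360 6679/1600 739/180
  5679/1600 10891/3000 57661/14400
  1073/360 49111/14400 1907/540

Answer: 1373/360 6679/1600 739/180
5679/1600 10891/3000 57661/14400
1073/360 49111/14400 1907/540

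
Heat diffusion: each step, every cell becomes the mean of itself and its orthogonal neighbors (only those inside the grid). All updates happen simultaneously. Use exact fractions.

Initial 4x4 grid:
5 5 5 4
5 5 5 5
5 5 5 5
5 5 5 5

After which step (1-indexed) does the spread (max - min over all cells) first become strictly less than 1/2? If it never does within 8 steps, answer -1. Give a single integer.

Step 1: max=5, min=14/3, spread=1/3
  -> spread < 1/2 first at step 1
Step 2: max=5, min=85/18, spread=5/18
Step 3: max=5, min=1039/216, spread=41/216
Step 4: max=5, min=31357/6480, spread=1043/6480
Step 5: max=5, min=946447/194400, spread=25553/194400
Step 6: max=89921/18000, min=28488541/5832000, spread=645863/5832000
Step 7: max=599029/120000, min=857158309/174960000, spread=16225973/174960000
Step 8: max=269299/54000, min=25766522017/5248800000, spread=409340783/5248800000

Answer: 1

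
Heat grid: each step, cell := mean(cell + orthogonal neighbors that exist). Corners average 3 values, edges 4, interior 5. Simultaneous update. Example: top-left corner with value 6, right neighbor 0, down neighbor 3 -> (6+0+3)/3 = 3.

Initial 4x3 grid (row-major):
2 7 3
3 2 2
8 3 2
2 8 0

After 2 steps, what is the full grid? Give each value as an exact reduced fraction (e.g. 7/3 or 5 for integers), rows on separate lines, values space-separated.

Answer: 15/4 149/40 13/4
303/80 7/2 57/20
367/80 17/5 179/60
53/12 1031/240 25/9

Derivation:
After step 1:
  4 7/2 4
  15/4 17/5 9/4
  4 23/5 7/4
  6 13/4 10/3
After step 2:
  15/4 149/40 13/4
  303/80 7/2 57/20
  367/80 17/5 179/60
  53/12 1031/240 25/9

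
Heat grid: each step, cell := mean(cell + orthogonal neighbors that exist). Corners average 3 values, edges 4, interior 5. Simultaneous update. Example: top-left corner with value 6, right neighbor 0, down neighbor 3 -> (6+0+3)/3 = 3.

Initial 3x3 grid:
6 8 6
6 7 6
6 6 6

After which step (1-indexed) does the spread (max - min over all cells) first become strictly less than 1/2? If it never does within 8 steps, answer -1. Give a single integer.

Answer: 3

Derivation:
Step 1: max=27/4, min=6, spread=3/4
Step 2: max=1601/240, min=37/6, spread=121/240
Step 3: max=94327/14400, min=29959/4800, spread=89/288
  -> spread < 1/2 first at step 3
Step 4: max=5623169/864000, min=1811473/288000, spread=755/3456
Step 5: max=335387143/51840000, min=36382877/5760000, spread=6353/41472
Step 6: max=20057443121/3110400000, min=6574291457/1036800000, spread=53531/497664
Step 7: max=1200257814487/186624000000, min=395388511079/62208000000, spread=450953/5971968
Step 8: max=71894243147489/11197440000000, min=2640764543657/414720000000, spread=3799043/71663616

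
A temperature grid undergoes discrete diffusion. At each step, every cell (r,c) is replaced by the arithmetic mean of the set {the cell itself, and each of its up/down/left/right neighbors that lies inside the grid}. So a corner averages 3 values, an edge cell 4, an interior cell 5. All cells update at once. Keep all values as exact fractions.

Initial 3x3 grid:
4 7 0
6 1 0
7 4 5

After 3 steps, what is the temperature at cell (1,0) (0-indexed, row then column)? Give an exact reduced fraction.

Answer: 31361/7200

Derivation:
Step 1: cell (1,0) = 9/2
Step 2: cell (1,0) = 583/120
Step 3: cell (1,0) = 31361/7200
Full grid after step 3:
  4643/1080 2053/600 3073/1080
  31361/7200 22339/6000 20111/7200
  9931/2160 54797/14400 2317/720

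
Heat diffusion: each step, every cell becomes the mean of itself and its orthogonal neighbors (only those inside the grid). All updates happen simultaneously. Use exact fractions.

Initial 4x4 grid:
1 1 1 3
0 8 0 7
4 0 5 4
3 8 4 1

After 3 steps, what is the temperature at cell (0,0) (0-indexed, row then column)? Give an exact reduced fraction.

Step 1: cell (0,0) = 2/3
Step 2: cell (0,0) = 20/9
Step 3: cell (0,0) = 1027/540
Full grid after step 3:
  1027/540 1837/720 9053/3600 6967/2160
  2023/720 188/75 20461/6000 22891/7200
  3629/1200 7521/2000 414/125 9161/2400
  63/16 2901/800 9631/2400 643/180

Answer: 1027/540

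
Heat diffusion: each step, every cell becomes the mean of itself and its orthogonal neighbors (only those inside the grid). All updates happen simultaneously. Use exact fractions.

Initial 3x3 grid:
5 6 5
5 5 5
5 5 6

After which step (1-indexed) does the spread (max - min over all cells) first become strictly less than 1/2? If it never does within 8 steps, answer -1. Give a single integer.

Answer: 1

Derivation:
Step 1: max=16/3, min=5, spread=1/3
  -> spread < 1/2 first at step 1
Step 2: max=1267/240, min=61/12, spread=47/240
Step 3: max=5701/1080, min=411/80, spread=61/432
Step 4: max=340637/64800, min=222833/43200, spread=511/5184
Step 5: max=20399089/3888000, min=13419851/2592000, spread=4309/62208
Step 6: max=1221383633/233280000, min=268898099/51840000, spread=36295/746496
Step 7: max=73193043901/13996800000, min=48476849059/9331200000, spread=305773/8957952
Step 8: max=4387137511397/839808000000, min=2911341929473/559872000000, spread=2575951/107495424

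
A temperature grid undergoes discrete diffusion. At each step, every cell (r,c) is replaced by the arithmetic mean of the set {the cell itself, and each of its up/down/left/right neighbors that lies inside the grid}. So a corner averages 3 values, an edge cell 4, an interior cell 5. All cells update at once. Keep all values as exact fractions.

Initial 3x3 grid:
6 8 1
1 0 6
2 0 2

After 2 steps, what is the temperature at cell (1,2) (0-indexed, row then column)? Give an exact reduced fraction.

Answer: 155/48

Derivation:
Step 1: cell (1,2) = 9/4
Step 2: cell (1,2) = 155/48
Full grid after step 2:
  11/3 67/16 11/3
  45/16 49/20 155/48
  17/12 23/12 71/36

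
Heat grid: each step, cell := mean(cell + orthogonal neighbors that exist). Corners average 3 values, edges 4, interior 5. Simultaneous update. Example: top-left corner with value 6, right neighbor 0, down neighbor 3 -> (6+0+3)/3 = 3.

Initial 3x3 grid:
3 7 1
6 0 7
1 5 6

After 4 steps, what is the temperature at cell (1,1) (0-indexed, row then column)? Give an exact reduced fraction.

Step 1: cell (1,1) = 5
Step 2: cell (1,1) = 67/20
Step 3: cell (1,1) = 5149/1200
Step 4: cell (1,1) = 280403/72000
Full grid after step 4:
  98807/25920 714769/172800 35149/8640
  343397/86400 280403/72000 41333/9600
  16297/4320 14903/3600 17777/4320

Answer: 280403/72000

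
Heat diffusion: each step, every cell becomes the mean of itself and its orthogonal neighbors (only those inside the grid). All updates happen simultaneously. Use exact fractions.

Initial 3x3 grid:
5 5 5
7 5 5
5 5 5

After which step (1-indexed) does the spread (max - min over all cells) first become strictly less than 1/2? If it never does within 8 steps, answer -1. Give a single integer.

Step 1: max=17/3, min=5, spread=2/3
Step 2: max=667/120, min=5, spread=67/120
Step 3: max=5837/1080, min=507/100, spread=1807/5400
  -> spread < 1/2 first at step 3
Step 4: max=2317963/432000, min=13861/2700, spread=33401/144000
Step 5: max=20669933/3888000, min=1393391/270000, spread=3025513/19440000
Step 6: max=8240926867/1555200000, min=74755949/14400000, spread=53531/497664
Step 7: max=492592925849/93312000000, min=20231116051/3888000000, spread=450953/5971968
Step 8: max=29502503560603/5598720000000, min=2433808610519/466560000000, spread=3799043/71663616

Answer: 3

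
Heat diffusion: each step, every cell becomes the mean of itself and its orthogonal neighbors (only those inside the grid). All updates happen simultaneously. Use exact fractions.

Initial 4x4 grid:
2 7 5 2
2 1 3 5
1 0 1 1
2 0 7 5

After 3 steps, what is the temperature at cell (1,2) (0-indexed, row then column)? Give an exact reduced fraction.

Step 1: cell (1,2) = 3
Step 2: cell (1,2) = 3
Step 3: cell (1,2) = 5871/2000
Full grid after step 3:
  6331/2160 11321/3600 839/240 509/144
  15487/7200 15517/6000 5871/2000 519/160
  3997/2400 3769/2000 16139/6000 4423/1440
  349/240 1223/600 973/360 6989/2160

Answer: 5871/2000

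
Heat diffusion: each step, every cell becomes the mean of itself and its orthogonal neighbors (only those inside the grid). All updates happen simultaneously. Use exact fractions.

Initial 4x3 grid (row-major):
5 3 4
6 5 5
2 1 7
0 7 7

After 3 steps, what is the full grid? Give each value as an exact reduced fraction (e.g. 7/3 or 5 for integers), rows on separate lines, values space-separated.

Answer: 113/27 63653/14400 319/72
29419/7200 25207/6000 3791/800
8563/2400 8739/2000 3821/800
443/120 6667/1600 76/15

Derivation:
After step 1:
  14/3 17/4 4
  9/2 4 21/4
  9/4 22/5 5
  3 15/4 7
After step 2:
  161/36 203/48 9/2
  185/48 112/25 73/16
  283/80 97/25 433/80
  3 363/80 21/4
After step 3:
  113/27 63653/14400 319/72
  29419/7200 25207/6000 3791/800
  8563/2400 8739/2000 3821/800
  443/120 6667/1600 76/15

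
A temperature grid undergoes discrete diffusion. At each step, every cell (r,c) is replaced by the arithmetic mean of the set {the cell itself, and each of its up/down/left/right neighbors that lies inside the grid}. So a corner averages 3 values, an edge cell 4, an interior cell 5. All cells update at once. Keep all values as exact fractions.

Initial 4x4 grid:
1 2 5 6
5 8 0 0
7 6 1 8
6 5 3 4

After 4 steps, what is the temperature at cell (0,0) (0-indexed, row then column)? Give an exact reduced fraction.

Step 1: cell (0,0) = 8/3
Step 2: cell (0,0) = 143/36
Step 3: cell (0,0) = 4331/1080
Step 4: cell (0,0) = 134447/32400
Full grid after step 4:
  134447/32400 833767/216000 773863/216000 56149/16200
  969187/216000 376163/90000 84503/22500 767893/216000
  358073/72000 137443/30000 20137/5000 90869/24000
  55787/10800 344833/72000 306497/72000 10597/2700

Answer: 134447/32400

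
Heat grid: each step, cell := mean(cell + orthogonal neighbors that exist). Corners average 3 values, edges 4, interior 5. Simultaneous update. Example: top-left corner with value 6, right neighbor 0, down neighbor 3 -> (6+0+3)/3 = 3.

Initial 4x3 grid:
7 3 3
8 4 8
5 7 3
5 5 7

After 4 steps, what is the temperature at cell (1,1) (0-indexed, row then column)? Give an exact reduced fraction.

Answer: 1907141/360000

Derivation:
Step 1: cell (1,1) = 6
Step 2: cell (1,1) = 511/100
Step 3: cell (1,1) = 33139/6000
Step 4: cell (1,1) = 1907141/360000
Full grid after step 4:
  25843/4800 4572319/864000 652061/129600
  403457/72000 1907141/360000 1138621/216000
  133039/24000 167093/30000 382867/72000
  4513/800 10927/2000 39667/7200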